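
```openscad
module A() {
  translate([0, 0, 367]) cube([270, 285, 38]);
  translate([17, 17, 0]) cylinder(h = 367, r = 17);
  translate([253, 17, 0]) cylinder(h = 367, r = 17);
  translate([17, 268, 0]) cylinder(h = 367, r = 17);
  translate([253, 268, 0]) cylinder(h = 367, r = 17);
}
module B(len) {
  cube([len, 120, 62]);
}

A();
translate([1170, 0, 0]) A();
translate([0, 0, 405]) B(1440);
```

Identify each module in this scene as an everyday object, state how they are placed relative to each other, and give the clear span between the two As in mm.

Second stool starts at x = 1170; first ends at x = 270; clear span = 1170 − 270 = 900 mm.

A is a stool. B is a beam. A beam spans the tops of two stools. The clear span between the two stools is 900 mm.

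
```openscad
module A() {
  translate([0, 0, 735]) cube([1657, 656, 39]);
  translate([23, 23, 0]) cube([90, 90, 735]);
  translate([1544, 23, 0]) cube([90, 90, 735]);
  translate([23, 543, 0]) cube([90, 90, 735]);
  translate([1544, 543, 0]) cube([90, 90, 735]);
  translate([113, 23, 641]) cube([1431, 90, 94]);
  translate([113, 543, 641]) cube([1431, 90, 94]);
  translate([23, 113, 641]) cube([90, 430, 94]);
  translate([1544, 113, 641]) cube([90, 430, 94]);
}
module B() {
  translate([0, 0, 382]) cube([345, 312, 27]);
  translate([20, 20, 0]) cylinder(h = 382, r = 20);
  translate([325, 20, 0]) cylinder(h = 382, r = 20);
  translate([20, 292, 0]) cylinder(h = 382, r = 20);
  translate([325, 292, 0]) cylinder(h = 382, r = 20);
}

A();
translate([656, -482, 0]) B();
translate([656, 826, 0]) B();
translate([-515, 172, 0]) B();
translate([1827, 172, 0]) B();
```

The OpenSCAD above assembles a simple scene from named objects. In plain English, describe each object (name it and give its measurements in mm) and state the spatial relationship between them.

A is a table: top 1657 mm (x) × 656 mm (y), 39 mm thick, upper face at z = 774 mm, on four 90×90 mm square legs, each inset 23 mm from the nearest pair of top edges, running from z = 0 to the bottom of the top. Four apron rails, 90 mm thick and 94 mm tall, run between adjacent legs with their top edges flush with the underside of the top and their outer faces flush with the legs' outer faces.

B is a four-legged stool. The seat is 345×312 mm, 27 mm thick, top at z = 409 mm. It stands on four round legs, each 40 mm in diameter, from z = 0 to the seat underside, each leg's axis is inset half a diameter from the nearest pair of seat edges (so the leg's bounding box is flush with the corner).

Four stools sit around the table at the −y, +y, −x, +x sides.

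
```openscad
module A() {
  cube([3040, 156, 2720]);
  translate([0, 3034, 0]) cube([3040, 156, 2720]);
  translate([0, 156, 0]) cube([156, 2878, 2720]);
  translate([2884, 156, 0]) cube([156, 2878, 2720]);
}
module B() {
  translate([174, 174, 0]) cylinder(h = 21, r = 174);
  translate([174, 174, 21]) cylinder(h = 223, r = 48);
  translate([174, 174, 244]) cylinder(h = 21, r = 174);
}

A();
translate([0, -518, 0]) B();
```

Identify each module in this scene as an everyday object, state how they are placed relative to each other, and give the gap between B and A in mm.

A is a house frame. B is a spool. The spool is on the floor beside the house frame on its −y side. The gap between the spool and the house frame is 170 mm.

The spool's nearest face is 170 mm from the house frame's −y face.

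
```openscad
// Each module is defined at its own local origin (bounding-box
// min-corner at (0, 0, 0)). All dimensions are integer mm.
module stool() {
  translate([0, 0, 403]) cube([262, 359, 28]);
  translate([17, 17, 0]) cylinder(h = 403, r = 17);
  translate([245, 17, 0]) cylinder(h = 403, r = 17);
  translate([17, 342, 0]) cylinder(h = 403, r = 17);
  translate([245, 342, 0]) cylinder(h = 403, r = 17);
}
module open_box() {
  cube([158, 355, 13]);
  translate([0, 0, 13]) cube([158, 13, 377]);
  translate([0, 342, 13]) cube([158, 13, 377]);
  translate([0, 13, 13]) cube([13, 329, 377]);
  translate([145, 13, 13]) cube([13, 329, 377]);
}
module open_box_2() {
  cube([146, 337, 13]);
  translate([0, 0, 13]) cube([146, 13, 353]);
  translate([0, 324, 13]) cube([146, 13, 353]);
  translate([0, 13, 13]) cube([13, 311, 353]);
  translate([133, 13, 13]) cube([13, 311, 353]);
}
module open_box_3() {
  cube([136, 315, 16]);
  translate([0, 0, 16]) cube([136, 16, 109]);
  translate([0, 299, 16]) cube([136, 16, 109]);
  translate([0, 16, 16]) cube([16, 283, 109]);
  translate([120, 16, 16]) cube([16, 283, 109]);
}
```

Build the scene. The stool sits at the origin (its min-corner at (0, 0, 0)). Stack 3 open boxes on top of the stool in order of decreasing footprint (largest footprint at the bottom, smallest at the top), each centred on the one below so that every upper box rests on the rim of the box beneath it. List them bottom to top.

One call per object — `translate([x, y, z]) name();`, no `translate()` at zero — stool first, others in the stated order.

stool();
translate([52, 2, 431]) open_box();
translate([58, 11, 821]) open_box_2();
translate([63, 22, 1187]) open_box_3();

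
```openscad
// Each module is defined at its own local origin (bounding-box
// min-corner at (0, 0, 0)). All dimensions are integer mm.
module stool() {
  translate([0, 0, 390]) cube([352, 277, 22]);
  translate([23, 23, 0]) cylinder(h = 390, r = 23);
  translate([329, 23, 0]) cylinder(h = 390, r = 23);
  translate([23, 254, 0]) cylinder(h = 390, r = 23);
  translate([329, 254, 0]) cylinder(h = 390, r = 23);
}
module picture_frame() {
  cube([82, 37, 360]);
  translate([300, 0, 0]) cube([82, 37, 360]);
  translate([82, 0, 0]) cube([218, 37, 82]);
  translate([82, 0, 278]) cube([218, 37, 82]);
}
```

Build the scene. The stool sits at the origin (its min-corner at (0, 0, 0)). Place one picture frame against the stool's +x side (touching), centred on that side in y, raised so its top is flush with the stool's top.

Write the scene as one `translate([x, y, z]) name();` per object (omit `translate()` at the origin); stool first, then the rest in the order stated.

stool();
translate([352, 120, 52]) picture_frame();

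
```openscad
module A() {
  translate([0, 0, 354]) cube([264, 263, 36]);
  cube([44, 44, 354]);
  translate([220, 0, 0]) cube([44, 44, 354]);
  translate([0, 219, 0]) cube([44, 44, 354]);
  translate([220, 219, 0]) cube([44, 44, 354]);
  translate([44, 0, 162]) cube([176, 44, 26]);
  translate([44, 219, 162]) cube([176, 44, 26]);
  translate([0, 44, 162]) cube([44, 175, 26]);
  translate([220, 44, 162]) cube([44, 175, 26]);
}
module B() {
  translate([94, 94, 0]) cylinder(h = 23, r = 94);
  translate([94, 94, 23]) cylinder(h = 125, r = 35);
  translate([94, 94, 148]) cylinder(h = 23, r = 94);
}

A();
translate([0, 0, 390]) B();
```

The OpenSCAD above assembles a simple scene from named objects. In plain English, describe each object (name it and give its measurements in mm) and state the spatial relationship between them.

A is a four-legged stool. The seat is 264×263 mm, 36 mm thick, top at z = 390 mm. It stands on four square legs, each 44×44 mm in cross-section, from z = 0 to the seat underside, each flush with a corner of the seat. Four stretchers, 44 mm wide and 26 mm tall, connect adjacent legs with their undersides at z = 162 mm, each running between the inner faces of the legs it joins and aligned with the legs' outer faces on the other axis.

B is a spool: two coaxial disc flanges of radius 94 mm and thickness 23 mm, joined by a core cylinder of radius 35 mm and height 125 mm. The lower flange rests on z = 0 and the three cylinders share a vertical axis.

The spool is on top of the stool.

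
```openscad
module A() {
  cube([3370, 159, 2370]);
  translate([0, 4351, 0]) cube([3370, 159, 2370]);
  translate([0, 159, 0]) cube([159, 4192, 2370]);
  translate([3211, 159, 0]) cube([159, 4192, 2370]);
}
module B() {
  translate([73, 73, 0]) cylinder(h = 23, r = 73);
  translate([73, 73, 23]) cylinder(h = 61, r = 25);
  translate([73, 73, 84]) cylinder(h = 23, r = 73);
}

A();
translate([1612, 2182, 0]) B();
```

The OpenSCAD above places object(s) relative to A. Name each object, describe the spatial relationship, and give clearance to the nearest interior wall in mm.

A is a house frame. B is a spool. The spool sits inside the house frame, centred. The clearance to the nearest interior wall is 1453 mm.

Clearances: x = 1453, y = 2023; minimum 1453 mm.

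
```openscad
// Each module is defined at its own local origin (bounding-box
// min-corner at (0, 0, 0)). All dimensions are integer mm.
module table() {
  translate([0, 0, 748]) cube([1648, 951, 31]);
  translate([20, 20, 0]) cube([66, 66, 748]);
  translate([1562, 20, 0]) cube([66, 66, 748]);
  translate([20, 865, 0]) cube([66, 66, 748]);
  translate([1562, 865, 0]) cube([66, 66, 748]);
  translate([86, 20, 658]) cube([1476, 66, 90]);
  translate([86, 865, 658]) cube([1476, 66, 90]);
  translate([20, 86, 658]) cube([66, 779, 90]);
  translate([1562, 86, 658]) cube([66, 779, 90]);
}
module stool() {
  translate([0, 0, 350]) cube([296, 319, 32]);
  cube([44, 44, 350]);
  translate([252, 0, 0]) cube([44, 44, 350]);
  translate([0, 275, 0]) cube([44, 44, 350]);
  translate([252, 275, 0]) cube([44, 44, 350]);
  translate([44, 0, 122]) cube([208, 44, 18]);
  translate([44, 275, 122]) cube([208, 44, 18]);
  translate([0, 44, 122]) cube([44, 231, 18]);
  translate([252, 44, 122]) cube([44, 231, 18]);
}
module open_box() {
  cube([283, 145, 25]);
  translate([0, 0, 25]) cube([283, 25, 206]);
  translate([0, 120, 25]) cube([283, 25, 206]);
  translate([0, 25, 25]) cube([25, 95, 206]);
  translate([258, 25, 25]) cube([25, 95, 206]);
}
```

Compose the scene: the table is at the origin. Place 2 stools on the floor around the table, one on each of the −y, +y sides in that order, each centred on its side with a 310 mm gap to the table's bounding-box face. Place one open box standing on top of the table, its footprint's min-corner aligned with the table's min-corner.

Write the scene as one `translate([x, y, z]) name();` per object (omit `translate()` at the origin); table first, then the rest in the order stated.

table();
translate([676, -629, 0]) stool();
translate([676, 1261, 0]) stool();
translate([0, 0, 779]) open_box();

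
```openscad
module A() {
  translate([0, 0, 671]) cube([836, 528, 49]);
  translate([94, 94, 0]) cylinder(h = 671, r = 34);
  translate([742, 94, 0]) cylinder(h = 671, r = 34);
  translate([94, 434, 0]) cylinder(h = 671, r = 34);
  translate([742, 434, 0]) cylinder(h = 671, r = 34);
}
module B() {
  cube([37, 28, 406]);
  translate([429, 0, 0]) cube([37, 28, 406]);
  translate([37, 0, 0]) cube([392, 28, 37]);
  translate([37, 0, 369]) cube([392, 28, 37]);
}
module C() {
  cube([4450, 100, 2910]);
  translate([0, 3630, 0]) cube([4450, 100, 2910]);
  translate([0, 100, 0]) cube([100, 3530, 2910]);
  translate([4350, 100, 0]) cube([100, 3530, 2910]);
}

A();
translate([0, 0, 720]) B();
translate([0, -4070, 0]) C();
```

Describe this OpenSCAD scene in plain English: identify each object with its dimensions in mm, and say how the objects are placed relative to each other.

A is a rectangular dining table. The top is 836×528×49 mm with its upper surface at z = 720 mm. It stands on four round legs of 68 mm diameter, each leg's bounding box inset 60 mm from the nearest pair of top edges, running from the floor to the underside of the top.

B is a picture frame with a 392×332 mm rectangular opening (x by z) and a uniform 37 mm border on every side. Frame depth is 28 mm along y. It is built from two vertical stiles running the full outside height and two horizontal rails spanning the gap between the stiles.

C is a box-shaped house frame (walls only): outside footprint 4450×3730 mm, wall height 2910 mm, wall thickness 100 mm. The two y-facing walls run the full x-width; the two x-facing walls fit between the inner faces of the y-facing walls.

The picture frame is on top of the table. The house frame is on the floor beside the table on its −y side.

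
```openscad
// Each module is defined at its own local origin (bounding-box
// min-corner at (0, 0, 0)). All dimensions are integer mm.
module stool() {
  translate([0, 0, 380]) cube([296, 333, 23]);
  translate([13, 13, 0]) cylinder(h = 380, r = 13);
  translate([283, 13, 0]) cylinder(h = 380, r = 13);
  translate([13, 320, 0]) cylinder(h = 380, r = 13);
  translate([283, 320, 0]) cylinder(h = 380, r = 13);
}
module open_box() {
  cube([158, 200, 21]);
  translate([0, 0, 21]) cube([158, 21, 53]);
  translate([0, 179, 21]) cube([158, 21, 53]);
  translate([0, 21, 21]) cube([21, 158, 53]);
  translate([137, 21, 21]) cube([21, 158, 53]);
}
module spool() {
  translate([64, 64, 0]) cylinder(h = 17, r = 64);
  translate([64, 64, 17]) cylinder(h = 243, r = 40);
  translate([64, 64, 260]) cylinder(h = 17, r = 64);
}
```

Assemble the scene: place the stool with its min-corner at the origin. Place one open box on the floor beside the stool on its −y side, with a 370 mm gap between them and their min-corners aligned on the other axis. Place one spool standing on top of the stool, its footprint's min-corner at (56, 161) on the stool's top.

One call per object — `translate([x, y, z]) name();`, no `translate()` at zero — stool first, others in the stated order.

stool();
translate([0, -570, 0]) open_box();
translate([56, 161, 403]) spool();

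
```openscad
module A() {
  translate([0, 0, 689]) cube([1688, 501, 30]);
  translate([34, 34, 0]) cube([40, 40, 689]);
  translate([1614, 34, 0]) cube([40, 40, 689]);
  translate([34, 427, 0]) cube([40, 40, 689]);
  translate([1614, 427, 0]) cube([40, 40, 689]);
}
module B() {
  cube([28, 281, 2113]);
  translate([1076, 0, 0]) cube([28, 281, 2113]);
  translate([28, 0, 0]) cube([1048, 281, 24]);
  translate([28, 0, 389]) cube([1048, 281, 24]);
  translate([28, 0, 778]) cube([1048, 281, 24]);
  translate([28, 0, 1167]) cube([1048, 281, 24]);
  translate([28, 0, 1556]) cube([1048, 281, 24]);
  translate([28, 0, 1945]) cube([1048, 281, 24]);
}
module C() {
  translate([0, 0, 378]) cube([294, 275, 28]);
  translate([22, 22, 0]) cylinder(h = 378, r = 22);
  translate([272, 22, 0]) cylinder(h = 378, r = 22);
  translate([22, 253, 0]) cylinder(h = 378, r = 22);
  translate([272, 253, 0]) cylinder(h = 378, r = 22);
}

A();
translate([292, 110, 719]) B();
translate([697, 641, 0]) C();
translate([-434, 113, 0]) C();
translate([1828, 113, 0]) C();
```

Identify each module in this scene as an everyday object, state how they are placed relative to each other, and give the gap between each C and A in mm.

Each stool's nearest face is 140 mm from the table's bounding box.

A is a table. B is a bookshelf. C is a stool. The bookshelf is on top of the table, centred. Three stools sit around the table at the +y, −x, +x sides. The gap between each stool and the table is 140 mm.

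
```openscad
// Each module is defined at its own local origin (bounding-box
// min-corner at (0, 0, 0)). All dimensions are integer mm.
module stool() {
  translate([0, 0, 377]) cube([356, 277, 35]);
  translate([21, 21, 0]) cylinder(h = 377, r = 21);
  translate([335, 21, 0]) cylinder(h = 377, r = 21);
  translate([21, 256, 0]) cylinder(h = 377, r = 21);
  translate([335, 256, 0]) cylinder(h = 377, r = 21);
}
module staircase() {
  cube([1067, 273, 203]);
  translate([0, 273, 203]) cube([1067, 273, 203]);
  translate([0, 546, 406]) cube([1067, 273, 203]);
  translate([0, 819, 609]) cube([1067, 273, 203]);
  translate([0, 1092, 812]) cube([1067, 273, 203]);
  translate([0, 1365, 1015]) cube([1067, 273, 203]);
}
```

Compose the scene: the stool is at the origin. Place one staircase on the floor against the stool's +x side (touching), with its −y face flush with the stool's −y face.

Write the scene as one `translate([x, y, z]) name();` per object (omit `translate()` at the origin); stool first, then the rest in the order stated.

stool();
translate([356, 0, 0]) staircase();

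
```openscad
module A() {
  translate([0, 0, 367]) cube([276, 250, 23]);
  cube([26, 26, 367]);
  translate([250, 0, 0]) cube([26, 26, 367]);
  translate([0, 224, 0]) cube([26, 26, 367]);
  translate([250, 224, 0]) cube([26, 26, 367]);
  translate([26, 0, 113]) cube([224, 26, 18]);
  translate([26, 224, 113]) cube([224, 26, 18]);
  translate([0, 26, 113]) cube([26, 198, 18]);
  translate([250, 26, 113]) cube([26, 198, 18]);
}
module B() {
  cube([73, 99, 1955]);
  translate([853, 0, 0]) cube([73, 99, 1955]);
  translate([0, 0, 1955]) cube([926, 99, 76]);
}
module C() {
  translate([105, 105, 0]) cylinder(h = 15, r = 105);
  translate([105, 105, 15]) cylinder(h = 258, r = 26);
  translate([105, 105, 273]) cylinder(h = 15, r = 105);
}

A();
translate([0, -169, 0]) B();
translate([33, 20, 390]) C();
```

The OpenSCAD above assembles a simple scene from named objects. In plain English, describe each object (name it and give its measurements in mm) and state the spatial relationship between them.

A is a four-legged stool. The seat is 276×250 mm, 23 mm thick, top at z = 390 mm. It stands on four square legs, each 26×26 mm in cross-section, from z = 0 to the seat underside, each flush with a corner of the seat. Four stretchers, 26 mm wide and 18 mm tall, connect adjacent legs with their undersides at z = 113 mm, each running between the inner faces of the legs it joins and aligned with the legs' outer faces on the other axis.

B is a rectangular door frame: two vertical jambs of 73×99 mm section, 1955 mm tall, with a clear opening 780 mm wide between their inner faces. A header 76 mm tall and 99 mm deep lies on top of the jambs and spans the full outside width.

C is a spool: two coaxial disc flanges of radius 105 mm and thickness 15 mm, joined by a core cylinder of radius 26 mm and height 258 mm. The lower flange rests on z = 0 and the three cylinders share a vertical axis.

The door frame is on the floor beside the stool on its −y side. The spool is on top of the stool, centred.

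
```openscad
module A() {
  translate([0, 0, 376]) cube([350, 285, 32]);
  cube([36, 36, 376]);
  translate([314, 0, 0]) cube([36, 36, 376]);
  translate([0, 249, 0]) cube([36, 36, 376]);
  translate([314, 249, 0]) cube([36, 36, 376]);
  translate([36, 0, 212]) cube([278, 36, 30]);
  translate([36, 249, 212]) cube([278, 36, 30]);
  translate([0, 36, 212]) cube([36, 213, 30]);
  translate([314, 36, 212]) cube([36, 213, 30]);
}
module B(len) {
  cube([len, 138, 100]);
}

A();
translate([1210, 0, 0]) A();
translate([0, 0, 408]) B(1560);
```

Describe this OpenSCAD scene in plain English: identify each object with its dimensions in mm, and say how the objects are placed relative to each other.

A is a simple wooden stool: a rectangular seat 350 mm (x) by 285 mm (y), 32 mm thick, top face at z = 408 mm, on four square legs, each 36×36 mm in cross-section. The legs rest on z = 0, each flush with a corner of the seat. Four stretchers, 36 mm wide and 30 mm tall, connect adjacent legs with their undersides at z = 212 mm, each running between the inner faces of the legs it joins and aligned with the legs' outer faces on the other axis.

B is a rectangular beam 1560 mm long (x), 138 mm deep (y), 100 mm thick (z).

The beam spans the tops of two stools placed 860 mm apart, resting at z = 408 mm.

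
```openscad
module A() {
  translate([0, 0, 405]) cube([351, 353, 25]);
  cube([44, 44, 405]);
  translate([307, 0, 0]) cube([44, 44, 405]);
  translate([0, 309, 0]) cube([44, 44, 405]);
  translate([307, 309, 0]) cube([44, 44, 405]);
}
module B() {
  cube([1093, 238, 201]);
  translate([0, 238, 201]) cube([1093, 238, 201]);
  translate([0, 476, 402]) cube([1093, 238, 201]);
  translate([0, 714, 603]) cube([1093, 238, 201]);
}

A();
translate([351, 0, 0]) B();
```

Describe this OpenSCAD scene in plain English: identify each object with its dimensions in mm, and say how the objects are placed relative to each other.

A is a four-legged stool. The seat is a 351×353×25 mm slab whose top surface is at z = 430 mm; four square legs, each 44×44 mm in cross-section, run from the floor (z = 0) to the underside of the seat, each flush with a corner of the seat.

B is a straight staircase of 4 solid steps. Each step is 1093 mm wide (x), 238 mm deep (y, the going) and 201 mm tall (the rise). The first step rests on the floor; each subsequent step sits one going further in +y and one rise higher in +z, directly behind and above the previous step with no overlap.

The staircase is against the stool's +x side, with their −y faces flush.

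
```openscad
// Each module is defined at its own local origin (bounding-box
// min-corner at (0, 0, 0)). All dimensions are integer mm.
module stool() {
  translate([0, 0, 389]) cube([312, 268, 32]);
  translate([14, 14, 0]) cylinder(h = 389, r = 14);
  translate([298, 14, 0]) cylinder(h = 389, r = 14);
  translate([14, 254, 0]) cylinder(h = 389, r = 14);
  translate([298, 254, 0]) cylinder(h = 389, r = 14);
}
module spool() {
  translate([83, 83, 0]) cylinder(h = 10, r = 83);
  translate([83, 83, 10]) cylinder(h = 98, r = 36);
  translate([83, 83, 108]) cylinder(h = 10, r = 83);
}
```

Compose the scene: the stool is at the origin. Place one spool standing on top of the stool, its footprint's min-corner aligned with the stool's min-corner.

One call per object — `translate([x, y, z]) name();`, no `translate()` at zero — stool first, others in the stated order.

stool();
translate([0, 0, 421]) spool();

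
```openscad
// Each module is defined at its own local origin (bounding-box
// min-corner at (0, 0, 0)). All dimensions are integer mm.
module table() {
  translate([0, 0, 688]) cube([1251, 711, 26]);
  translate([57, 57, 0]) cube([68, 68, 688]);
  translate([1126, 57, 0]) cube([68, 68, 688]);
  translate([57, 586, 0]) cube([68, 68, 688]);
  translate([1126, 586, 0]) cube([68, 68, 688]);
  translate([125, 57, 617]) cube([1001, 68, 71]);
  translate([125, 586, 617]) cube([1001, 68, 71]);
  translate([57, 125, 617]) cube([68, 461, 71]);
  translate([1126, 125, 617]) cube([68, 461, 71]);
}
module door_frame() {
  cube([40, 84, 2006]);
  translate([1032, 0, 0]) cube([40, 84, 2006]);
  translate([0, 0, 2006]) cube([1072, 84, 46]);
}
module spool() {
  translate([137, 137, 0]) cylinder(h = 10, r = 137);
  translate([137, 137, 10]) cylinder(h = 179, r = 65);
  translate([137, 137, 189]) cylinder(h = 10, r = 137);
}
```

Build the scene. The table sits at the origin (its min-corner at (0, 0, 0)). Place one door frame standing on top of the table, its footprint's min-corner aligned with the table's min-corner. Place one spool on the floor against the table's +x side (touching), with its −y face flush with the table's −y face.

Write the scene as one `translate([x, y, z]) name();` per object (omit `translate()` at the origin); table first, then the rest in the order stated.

table();
translate([0, 0, 714]) door_frame();
translate([1251, 0, 0]) spool();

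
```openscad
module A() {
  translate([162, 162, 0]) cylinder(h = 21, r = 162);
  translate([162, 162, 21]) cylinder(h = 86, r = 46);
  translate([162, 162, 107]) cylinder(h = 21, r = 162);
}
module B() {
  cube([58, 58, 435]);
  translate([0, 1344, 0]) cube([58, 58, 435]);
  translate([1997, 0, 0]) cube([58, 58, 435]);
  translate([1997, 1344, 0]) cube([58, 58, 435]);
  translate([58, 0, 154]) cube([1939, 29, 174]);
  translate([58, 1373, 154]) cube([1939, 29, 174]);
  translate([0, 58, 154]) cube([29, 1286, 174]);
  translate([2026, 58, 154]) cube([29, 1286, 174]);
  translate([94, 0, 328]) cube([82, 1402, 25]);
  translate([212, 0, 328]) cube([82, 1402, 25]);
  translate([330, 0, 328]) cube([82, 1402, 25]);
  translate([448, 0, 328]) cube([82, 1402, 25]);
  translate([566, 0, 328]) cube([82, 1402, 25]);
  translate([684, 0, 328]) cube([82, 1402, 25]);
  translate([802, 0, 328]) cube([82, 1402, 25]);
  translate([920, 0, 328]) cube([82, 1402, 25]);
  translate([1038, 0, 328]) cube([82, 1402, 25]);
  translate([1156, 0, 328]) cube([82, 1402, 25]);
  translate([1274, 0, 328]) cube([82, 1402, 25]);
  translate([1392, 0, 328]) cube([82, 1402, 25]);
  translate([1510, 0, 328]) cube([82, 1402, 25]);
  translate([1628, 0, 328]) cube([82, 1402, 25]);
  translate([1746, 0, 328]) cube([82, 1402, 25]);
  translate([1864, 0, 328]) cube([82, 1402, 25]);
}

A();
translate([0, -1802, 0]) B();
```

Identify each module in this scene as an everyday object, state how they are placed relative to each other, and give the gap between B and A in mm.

The bed frame's nearest face is 400 mm from the spool's −y face.

A is a spool. B is a bed frame. The bed frame is on the floor beside the spool on its −y side. The gap between the bed frame and the spool is 400 mm.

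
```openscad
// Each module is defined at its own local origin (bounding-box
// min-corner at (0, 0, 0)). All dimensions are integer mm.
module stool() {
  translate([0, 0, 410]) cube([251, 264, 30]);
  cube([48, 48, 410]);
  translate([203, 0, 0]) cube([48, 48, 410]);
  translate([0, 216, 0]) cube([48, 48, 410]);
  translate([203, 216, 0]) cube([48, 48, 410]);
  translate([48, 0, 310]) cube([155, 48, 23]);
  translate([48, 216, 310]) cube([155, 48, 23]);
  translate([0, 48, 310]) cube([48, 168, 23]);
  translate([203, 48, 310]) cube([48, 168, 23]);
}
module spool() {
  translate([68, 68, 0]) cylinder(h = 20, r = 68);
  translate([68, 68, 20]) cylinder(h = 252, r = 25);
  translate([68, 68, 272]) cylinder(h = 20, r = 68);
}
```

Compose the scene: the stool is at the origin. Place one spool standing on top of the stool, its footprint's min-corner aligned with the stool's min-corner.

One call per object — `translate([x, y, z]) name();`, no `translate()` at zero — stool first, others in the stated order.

stool();
translate([0, 0, 440]) spool();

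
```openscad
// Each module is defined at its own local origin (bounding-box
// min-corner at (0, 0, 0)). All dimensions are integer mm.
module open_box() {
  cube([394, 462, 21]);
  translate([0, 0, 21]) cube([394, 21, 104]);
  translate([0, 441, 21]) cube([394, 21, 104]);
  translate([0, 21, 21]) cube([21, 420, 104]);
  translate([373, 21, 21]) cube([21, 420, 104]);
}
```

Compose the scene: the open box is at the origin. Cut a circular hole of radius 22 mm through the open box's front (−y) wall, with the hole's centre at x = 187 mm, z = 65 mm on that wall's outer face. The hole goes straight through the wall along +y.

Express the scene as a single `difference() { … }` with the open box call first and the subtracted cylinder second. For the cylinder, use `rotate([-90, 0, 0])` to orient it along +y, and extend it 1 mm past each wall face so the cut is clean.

difference() {
  open_box();
  translate([187, -1, 65]) rotate([-90, 0, 0]) cylinder(h = 23, r = 22);
}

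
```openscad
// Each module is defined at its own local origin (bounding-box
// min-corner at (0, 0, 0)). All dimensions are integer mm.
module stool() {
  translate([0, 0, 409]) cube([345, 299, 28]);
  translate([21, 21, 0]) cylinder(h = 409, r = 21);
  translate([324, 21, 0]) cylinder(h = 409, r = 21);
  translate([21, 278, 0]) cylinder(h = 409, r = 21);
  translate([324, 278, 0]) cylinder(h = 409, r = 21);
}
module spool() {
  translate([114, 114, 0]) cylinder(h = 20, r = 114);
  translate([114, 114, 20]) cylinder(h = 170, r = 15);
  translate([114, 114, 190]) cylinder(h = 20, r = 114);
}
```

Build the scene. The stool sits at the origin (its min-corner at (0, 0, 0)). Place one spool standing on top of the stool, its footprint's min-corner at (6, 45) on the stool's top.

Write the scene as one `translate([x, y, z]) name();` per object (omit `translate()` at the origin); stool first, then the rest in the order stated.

stool();
translate([6, 45, 437]) spool();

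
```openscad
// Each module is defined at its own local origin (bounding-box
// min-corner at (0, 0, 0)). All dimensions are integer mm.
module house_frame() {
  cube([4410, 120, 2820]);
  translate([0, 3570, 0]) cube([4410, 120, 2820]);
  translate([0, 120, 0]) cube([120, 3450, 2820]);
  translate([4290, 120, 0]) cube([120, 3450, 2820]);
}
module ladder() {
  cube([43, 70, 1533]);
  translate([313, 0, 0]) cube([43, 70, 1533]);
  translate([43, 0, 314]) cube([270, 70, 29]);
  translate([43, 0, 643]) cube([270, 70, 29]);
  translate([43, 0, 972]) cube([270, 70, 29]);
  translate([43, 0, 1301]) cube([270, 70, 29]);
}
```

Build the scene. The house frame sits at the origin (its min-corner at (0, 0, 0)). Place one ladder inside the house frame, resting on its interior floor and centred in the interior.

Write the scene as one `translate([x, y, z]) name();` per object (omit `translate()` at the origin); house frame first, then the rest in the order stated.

house_frame();
translate([2027, 1810, 0]) ladder();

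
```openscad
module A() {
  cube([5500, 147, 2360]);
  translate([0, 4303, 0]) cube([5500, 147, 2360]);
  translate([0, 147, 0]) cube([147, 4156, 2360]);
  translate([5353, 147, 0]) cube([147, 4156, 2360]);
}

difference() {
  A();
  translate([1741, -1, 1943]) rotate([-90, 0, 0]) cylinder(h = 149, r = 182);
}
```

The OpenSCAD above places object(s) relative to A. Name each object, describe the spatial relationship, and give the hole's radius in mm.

A is a house frame. The house frame has a circular hole through its front wall. The hole's radius is 182 mm.

The subtracted cylinder has r = 182 mm.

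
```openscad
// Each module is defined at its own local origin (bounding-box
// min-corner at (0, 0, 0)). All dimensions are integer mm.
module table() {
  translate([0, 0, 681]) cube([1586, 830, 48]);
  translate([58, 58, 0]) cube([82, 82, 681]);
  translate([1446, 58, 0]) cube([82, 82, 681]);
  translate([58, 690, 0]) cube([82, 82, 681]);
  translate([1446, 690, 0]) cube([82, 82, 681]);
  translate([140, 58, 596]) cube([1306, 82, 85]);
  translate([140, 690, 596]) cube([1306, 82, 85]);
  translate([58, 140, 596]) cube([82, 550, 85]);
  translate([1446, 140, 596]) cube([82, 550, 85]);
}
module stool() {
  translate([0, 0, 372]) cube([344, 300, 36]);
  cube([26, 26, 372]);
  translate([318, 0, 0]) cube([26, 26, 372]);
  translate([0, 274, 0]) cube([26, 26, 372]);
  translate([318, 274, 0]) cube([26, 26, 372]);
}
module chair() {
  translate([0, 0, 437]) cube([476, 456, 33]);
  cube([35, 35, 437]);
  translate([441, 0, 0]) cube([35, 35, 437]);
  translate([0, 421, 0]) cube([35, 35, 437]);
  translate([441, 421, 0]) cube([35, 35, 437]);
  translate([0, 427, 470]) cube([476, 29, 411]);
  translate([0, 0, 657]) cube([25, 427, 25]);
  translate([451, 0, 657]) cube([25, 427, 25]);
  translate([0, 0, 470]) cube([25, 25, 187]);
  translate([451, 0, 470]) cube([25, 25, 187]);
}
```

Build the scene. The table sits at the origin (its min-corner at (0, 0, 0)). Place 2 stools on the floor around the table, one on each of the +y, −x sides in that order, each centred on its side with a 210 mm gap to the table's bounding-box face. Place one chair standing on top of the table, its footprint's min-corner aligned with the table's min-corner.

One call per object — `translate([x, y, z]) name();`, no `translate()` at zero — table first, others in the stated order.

table();
translate([621, 1040, 0]) stool();
translate([-554, 265, 0]) stool();
translate([0, 0, 729]) chair();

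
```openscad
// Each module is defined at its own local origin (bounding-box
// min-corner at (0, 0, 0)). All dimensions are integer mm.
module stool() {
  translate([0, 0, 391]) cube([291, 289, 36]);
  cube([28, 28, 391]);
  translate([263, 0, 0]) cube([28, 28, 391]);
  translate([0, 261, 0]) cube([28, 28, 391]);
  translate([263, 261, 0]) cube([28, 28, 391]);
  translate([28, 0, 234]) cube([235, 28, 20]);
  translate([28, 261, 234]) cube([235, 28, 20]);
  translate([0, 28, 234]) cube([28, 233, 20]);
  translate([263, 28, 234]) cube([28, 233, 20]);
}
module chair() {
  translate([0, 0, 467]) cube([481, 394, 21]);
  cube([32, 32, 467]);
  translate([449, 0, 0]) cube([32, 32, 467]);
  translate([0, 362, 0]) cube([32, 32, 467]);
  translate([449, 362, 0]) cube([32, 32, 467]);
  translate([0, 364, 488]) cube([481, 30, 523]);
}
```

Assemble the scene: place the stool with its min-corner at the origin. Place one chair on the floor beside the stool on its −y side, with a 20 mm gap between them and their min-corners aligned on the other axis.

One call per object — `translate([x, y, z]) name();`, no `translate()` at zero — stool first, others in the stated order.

stool();
translate([0, -414, 0]) chair();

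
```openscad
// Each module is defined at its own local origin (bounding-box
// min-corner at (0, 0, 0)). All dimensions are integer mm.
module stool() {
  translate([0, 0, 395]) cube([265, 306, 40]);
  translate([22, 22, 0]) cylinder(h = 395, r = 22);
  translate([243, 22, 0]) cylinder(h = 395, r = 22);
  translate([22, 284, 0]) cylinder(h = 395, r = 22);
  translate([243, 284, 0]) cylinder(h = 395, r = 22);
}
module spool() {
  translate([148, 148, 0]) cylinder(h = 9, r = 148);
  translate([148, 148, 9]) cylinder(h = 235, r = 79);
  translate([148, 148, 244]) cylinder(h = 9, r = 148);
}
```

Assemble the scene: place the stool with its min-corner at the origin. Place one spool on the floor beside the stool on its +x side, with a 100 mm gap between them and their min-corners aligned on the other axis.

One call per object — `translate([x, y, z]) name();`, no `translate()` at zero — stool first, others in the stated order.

stool();
translate([365, 0, 0]) spool();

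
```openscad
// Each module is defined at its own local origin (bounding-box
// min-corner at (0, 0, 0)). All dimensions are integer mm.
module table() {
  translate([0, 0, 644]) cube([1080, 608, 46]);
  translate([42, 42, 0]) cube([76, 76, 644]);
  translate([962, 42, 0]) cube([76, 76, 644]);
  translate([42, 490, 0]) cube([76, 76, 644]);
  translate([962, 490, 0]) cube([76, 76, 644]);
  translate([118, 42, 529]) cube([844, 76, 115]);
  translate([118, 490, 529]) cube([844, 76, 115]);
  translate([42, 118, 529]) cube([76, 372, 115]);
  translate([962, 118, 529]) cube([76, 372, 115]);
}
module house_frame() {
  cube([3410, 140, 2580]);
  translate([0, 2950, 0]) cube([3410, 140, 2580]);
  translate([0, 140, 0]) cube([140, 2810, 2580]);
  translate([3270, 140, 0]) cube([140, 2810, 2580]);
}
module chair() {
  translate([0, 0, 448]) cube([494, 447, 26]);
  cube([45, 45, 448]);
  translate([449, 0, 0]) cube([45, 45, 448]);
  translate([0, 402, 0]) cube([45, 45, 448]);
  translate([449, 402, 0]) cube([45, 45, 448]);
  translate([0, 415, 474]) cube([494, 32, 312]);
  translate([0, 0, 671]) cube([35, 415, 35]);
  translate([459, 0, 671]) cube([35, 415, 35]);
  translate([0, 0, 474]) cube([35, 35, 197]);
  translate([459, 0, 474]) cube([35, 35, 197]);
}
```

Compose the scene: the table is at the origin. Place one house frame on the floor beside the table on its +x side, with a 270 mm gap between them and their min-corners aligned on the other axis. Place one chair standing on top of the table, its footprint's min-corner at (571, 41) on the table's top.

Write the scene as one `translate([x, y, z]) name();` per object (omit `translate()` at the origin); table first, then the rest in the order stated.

table();
translate([1350, 0, 0]) house_frame();
translate([571, 41, 690]) chair();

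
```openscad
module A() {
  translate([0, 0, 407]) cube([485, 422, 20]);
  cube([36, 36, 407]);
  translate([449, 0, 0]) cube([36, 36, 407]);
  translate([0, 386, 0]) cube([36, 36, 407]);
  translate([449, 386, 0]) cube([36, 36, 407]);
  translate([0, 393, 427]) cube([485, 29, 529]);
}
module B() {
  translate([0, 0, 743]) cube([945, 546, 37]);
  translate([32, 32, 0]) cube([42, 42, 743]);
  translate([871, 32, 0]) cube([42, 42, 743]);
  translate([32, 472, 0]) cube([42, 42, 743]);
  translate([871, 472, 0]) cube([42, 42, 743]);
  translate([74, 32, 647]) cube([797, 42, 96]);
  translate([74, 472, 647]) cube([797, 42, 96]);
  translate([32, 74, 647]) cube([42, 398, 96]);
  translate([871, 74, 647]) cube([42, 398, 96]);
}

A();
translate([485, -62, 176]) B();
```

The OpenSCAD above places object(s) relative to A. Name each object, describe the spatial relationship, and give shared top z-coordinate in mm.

Both tops at z = 956 mm.

A is a chair. B is a table. The table is beside the chair with their tops flush at z = 956. The shared top z-coordinate is 956 mm.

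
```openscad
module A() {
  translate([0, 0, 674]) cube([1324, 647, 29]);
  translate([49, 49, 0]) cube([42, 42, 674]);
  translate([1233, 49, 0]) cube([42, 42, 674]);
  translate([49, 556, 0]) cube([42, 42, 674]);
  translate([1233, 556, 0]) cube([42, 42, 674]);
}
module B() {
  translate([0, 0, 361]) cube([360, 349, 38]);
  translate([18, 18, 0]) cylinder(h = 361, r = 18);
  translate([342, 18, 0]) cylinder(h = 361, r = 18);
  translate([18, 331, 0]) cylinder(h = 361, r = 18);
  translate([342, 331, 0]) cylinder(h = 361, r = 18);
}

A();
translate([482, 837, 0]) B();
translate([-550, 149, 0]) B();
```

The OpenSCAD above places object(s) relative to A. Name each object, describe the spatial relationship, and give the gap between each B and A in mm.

Each stool's nearest face is 190 mm from the table's bounding box.

A is a table. B is a stool. Two stools sit around the table at the +y, −x sides. The gap between each stool and the table is 190 mm.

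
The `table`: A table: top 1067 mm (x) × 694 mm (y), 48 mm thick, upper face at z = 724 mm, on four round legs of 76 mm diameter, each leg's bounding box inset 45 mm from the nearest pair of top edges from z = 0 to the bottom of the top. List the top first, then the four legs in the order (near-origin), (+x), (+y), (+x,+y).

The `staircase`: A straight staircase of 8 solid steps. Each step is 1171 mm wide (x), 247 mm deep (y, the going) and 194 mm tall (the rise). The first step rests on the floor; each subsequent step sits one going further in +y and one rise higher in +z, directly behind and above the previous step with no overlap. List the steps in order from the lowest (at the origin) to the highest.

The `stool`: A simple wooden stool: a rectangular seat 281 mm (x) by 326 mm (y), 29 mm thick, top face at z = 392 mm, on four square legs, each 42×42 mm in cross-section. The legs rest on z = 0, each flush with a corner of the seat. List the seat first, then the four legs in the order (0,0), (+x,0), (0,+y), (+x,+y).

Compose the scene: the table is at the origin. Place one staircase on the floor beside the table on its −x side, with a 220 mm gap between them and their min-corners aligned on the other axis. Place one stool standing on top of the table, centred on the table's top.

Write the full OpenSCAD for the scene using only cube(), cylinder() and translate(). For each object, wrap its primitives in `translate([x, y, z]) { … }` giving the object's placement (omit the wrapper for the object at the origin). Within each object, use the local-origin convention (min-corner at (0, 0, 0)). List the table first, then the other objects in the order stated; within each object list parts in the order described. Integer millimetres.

translate([0, 0, 676]) cube([1067, 694, 48]);
translate([83, 83, 0]) cylinder(h = 676, r = 38);
translate([984, 83, 0]) cylinder(h = 676, r = 38);
translate([83, 611, 0]) cylinder(h = 676, r = 38);
translate([984, 611, 0]) cylinder(h = 676, r = 38);
translate([-1391, 0, 0]) {
  cube([1171, 247, 194]);
  translate([0, 247, 194]) cube([1171, 247, 194]);
  translate([0, 494, 388]) cube([1171, 247, 194]);
  translate([0, 741, 582]) cube([1171, 247, 194]);
  translate([0, 988, 776]) cube([1171, 247, 194]);
  translate([0, 1235, 970]) cube([1171, 247, 194]);
  translate([0, 1482, 1164]) cube([1171, 247, 194]);
  translate([0, 1729, 1358]) cube([1171, 247, 194]);
}
translate([393, 184, 724]) {
  translate([0, 0, 363]) cube([281, 326, 29]);
  cube([42, 42, 363]);
  translate([239, 0, 0]) cube([42, 42, 363]);
  translate([0, 284, 0]) cube([42, 42, 363]);
  translate([239, 284, 0]) cube([42, 42, 363]);
}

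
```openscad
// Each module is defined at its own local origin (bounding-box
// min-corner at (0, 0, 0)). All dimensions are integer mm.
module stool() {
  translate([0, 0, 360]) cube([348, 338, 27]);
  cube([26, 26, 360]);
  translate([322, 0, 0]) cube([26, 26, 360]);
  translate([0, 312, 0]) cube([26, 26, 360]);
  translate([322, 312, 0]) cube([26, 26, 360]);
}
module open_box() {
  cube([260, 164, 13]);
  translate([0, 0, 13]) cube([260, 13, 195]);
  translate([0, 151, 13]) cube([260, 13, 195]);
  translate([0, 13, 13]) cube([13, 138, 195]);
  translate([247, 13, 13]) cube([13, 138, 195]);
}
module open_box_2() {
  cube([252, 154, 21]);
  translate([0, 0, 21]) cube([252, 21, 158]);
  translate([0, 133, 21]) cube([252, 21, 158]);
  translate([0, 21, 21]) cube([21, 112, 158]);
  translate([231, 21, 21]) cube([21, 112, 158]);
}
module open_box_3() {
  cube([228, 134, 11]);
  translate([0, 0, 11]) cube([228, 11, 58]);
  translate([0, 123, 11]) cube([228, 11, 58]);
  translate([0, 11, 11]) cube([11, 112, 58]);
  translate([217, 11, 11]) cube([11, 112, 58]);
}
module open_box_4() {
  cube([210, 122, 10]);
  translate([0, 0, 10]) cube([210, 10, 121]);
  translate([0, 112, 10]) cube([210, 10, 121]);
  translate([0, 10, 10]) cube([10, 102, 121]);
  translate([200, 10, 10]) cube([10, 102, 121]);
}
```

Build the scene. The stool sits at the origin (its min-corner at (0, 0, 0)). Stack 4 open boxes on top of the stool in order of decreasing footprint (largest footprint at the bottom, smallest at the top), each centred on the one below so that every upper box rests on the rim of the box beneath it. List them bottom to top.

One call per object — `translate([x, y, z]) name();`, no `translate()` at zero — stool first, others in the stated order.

stool();
translate([44, 87, 387]) open_box();
translate([48, 92, 595]) open_box_2();
translate([60, 102, 774]) open_box_3();
translate([69, 108, 843]) open_box_4();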